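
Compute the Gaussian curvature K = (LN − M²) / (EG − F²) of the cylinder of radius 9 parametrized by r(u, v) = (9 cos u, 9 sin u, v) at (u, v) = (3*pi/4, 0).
K = 0

Coefficients of the first fundamental form: E = 81, F = 0, G = 1.
Coefficients of the second fundamental form: L = -9, M = 0, N = 0.
Assemble K = (LN − M²)/(EG − F²) = 0. At (u, v) = (3*pi/4, 0): K = 0.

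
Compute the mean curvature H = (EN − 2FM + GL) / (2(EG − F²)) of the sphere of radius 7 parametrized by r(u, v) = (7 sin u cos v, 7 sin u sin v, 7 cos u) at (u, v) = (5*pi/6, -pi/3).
H = -1/7

With E = 49, F = 0, G = 49*sin(u)^2, L = -7*sin(u)/Abs(sin(u)), M = 0, N = -7*sin(u)^3/Abs(sin(u)), assemble
  H = (EN − 2FM + GL) / (2(EG − F²)) = -sin(u)/(7*Abs(sin(u))).
At (u, v) = (5*pi/6, -pi/3): H = -1/7.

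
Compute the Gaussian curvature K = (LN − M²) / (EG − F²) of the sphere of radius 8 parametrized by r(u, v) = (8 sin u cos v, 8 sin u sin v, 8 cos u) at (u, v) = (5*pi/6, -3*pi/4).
K = 1/64

Coefficients of the first fundamental form: E = 64, F = 0, G = 64*sin(u)^2.
Coefficients of the second fundamental form: L = -8*sin(u)/Abs(sin(u)), M = 0, N = -8*sin(u)^3/Abs(sin(u)).
Assemble K = (LN − M²)/(EG − F²) = 1/64. At (u, v) = (5*pi/6, -3*pi/4): K = 1/64.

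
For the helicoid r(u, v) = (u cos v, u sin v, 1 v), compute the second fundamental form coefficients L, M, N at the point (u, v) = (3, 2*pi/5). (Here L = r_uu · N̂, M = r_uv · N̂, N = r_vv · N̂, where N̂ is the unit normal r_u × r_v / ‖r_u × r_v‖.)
L = 0;  M = -sqrt(10)/10;  N = 0

Compute the unit normal N̂(u, v) = (sin(v)/sqrt(u^2 + 1), -cos(v)/sqrt(u^2 + 1), u/sqrt(u^2 + 1)), and the second partials r_uu, r_uv, r_vv. Take dot products:
  L(u, v) = r_uu · N̂ = 0,
  M(u, v) = r_uv · N̂ = -1/sqrt(u^2 + 1),
  N(u, v) = r_vv · N̂ = 0.
Evaluating at (u, v) = (3, 2*pi/5):
  L = 0, M = -sqrt(10)/10, N = 0.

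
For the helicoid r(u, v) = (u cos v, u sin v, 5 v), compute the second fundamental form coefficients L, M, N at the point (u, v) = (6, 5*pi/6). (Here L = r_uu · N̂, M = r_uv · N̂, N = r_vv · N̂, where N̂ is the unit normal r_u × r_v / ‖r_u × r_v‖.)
L = 0;  M = -5*sqrt(61)/61;  N = 0

Compute the unit normal N̂(u, v) = (5*sin(v)/sqrt(u^2 + 25), -5*cos(v)/sqrt(u^2 + 25), u/sqrt(u^2 + 25)), and the second partials r_uu, r_uv, r_vv. Take dot products:
  L(u, v) = r_uu · N̂ = 0,
  M(u, v) = r_uv · N̂ = -5/sqrt(u^2 + 25),
  N(u, v) = r_vv · N̂ = 0.
Evaluating at (u, v) = (6, 5*pi/6):
  L = 0, M = -5*sqrt(61)/61, N = 0.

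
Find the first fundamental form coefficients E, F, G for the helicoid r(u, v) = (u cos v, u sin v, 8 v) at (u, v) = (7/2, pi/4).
E = 1;  F = 0;  G = 305/4

Partials: r_u = (cos(v), sin(v), 0), r_v = (-u*sin(v), u*cos(v), 8). As functions of (u, v):
  E = r_u · r_u = 1,
  F = r_u · r_v = 0,
  G = r_v · r_v = u^2 + 64.
Evaluating at (u, v) = (7/2, pi/4): E = 1, F = 0, G = 305/4.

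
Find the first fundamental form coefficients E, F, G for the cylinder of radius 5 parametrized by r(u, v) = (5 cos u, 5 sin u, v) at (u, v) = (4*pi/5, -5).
E = 25;  F = 0;  G = 1

Partials: r_u = (-5*sin(u), 5*cos(u), 0), r_v = (0, 0, 1). As functions of (u, v):
  E = r_u · r_u = 25,
  F = r_u · r_v = 0,
  G = r_v · r_v = 1.
Evaluating at (u, v) = (4*pi/5, -5): E = 25, F = 0, G = 1.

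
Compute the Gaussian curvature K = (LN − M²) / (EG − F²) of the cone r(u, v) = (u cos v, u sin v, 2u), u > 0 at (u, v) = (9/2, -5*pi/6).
K = 0

Coefficients of the first fundamental form: E = 5, F = 0, G = u^2.
Coefficients of the second fundamental form: L = 0, M = 0, N = 2*sqrt(5)*u^2/(5*Abs(u)).
Assemble K = (LN − M²)/(EG − F²) = 0. At (u, v) = (9/2, -5*pi/6): K = 0.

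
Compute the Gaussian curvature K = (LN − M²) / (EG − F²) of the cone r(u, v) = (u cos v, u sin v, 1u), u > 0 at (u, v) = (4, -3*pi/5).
K = 0

Coefficients of the first fundamental form: E = 2, F = 0, G = u^2.
Coefficients of the second fundamental form: L = 0, M = 0, N = sqrt(2)*u^2/(2*Abs(u)).
Assemble K = (LN − M²)/(EG − F²) = 0. At (u, v) = (4, -3*pi/5): K = 0.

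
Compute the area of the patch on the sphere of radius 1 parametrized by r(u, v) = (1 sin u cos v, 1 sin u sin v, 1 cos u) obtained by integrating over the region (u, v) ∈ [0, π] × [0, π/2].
Area = pi

Area = ∫∫ √(EG − F²) du dv with √(EG − F²) = Abs(sin(u)). Integrating over [0, π] × [0, π/2] gives pi.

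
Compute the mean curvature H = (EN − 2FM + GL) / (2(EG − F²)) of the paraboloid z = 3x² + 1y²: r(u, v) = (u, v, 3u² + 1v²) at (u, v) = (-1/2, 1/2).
H = 16*sqrt(11)/121

With E = 36*u^2 + 1, F = 12*u*v, G = 4*v^2 + 1, L = 6/sqrt(36*u^2 + 4*v^2 + 1), M = 0, N = 2/sqrt(36*u^2 + 4*v^2 + 1), assemble
  H = (EN − 2FM + GL) / (2(EG − F²)) = 4*(9*u^2 + 3*v^2 + 1)/(36*u^2 + 4*v^2 + 1)^(3/2).
At (u, v) = (-1/2, 1/2): H = 16*sqrt(11)/121.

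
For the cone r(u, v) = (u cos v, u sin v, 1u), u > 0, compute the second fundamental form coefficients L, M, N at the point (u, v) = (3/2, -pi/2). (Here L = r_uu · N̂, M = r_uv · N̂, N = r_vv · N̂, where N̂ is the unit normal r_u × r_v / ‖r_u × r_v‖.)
L = 0;  M = 0;  N = 3*sqrt(2)/4

Compute the unit normal N̂(u, v) = (-sqrt(2)*u*cos(v)/(2*Abs(u)), -sqrt(2)*u*sin(v)/(2*Abs(u)), sqrt(2)*u/(2*Abs(u))), and the second partials r_uu, r_uv, r_vv. Take dot products:
  L(u, v) = r_uu · N̂ = 0,
  M(u, v) = r_uv · N̂ = 0,
  N(u, v) = r_vv · N̂ = sqrt(2)*u^2/(2*Abs(u)).
Evaluating at (u, v) = (3/2, -pi/2):
  L = 0, M = 0, N = 3*sqrt(2)/4.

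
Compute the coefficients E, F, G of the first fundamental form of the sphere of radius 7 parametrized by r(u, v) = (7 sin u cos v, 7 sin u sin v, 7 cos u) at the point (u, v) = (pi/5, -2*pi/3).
E = 49;  F = 0;  G = 245/8 - 49*sqrt(5)/8

Partials: r_u = (7*cos(u)*cos(v), 7*sin(v)*cos(u), -7*sin(u)), r_v = (-7*sin(u)*sin(v), 7*sin(u)*cos(v), 0). As functions of (u, v):
  E = r_u · r_u = 49,
  F = r_u · r_v = 0,
  G = r_v · r_v = 49*sin(u)^2.
Evaluating at (u, v) = (pi/5, -2*pi/3): E = 49, F = 0, G = 245/8 - 49*sqrt(5)/8.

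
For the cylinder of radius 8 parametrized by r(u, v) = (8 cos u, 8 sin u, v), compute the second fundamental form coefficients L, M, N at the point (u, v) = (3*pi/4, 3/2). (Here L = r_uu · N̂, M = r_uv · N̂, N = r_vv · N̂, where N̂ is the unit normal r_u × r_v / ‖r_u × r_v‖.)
L = -8;  M = 0;  N = 0

Compute the unit normal N̂(u, v) = (cos(u), sin(u), 0), and the second partials r_uu, r_uv, r_vv. Take dot products:
  L(u, v) = r_uu · N̂ = -8,
  M(u, v) = r_uv · N̂ = 0,
  N(u, v) = r_vv · N̂ = 0.
Evaluating at (u, v) = (3*pi/4, 3/2):
  L = -8, M = 0, N = 0.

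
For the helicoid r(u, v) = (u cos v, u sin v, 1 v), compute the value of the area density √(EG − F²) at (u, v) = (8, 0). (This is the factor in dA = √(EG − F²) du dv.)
√(EG − F²)|_{(8, 0)} = sqrt(65)

E = 1, F = 0, G = u^2 + 1, so EG − F² = u^2 + 1. Taking the positive square root: √(EG − F²) = sqrt(u^2 + 1). At (u, v) = (8, 0): sqrt(65).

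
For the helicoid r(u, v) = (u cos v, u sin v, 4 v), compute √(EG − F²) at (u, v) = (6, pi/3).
√(EG − F²)|_{(6, pi/3)} = 2*sqrt(13)

E = 1, F = 0, G = u^2 + 16; EG − F² = u^2 + 16; √(EG − F²) = sqrt(u^2 + 16). At the given point: 2*sqrt(13).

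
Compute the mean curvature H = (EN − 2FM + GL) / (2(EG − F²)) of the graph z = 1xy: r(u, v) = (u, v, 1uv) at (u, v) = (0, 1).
H = 0

With E = v^2 + 1, F = u*v, G = u^2 + 1, L = 0, M = 1/sqrt(u^2 + v^2 + 1), N = 0, assemble
  H = (EN − 2FM + GL) / (2(EG − F²)) = -u*v/(u^2 + v^2 + 1)^(3/2).
At (u, v) = (0, 1): H = 0.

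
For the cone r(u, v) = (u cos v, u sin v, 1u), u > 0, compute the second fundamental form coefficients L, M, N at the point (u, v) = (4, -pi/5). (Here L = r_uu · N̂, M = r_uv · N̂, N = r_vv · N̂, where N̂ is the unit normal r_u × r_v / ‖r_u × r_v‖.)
L = 0;  M = 0;  N = 2*sqrt(2)

Compute the unit normal N̂(u, v) = (-sqrt(2)*u*cos(v)/(2*Abs(u)), -sqrt(2)*u*sin(v)/(2*Abs(u)), sqrt(2)*u/(2*Abs(u))), and the second partials r_uu, r_uv, r_vv. Take dot products:
  L(u, v) = r_uu · N̂ = 0,
  M(u, v) = r_uv · N̂ = 0,
  N(u, v) = r_vv · N̂ = sqrt(2)*u^2/(2*Abs(u)).
Evaluating at (u, v) = (4, -pi/5):
  L = 0, M = 0, N = 2*sqrt(2).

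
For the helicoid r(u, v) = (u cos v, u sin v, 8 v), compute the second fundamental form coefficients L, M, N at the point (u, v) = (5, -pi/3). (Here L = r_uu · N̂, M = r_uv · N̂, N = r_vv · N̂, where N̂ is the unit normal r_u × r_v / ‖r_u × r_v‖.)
L = 0;  M = -8*sqrt(89)/89;  N = 0

Compute the unit normal N̂(u, v) = (8*sin(v)/sqrt(u^2 + 64), -8*cos(v)/sqrt(u^2 + 64), u/sqrt(u^2 + 64)), and the second partials r_uu, r_uv, r_vv. Take dot products:
  L(u, v) = r_uu · N̂ = 0,
  M(u, v) = r_uv · N̂ = -8/sqrt(u^2 + 64),
  N(u, v) = r_vv · N̂ = 0.
Evaluating at (u, v) = (5, -pi/3):
  L = 0, M = -8*sqrt(89)/89, N = 0.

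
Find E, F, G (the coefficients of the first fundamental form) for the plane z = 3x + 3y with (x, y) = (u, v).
E = 10;  F = 9;  G = 10

Compute partials: r_u = (1, 0, 3), r_v = (0, 1, 3). Then
  E = r_u · r_u = 10,
  F = r_u · r_v = 9,
  G = r_v · r_v = 10.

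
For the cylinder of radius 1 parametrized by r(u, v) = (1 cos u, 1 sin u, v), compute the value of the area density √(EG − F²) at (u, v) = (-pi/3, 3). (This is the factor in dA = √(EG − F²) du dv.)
√(EG − F²)|_{(-pi/3, 3)} = 1

E = 1, F = 0, G = 1, so EG − F² = 1. Taking the positive square root: √(EG − F²) = 1. At (u, v) = (-pi/3, 3): 1.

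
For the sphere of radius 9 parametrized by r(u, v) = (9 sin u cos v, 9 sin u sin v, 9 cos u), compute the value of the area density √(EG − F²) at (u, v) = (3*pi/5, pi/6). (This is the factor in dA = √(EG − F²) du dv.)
√(EG − F²)|_{(3*pi/5, pi/6)} = 81*sqrt(2*sqrt(5) + 10)/4

E = 81, F = 0, G = 81*sin(u)^2, so EG − F² = 6561*sin(u)^2. Taking the positive square root: √(EG − F²) = 81*Abs(sin(u)). At (u, v) = (3*pi/5, pi/6): 81*sqrt(2*sqrt(5) + 10)/4.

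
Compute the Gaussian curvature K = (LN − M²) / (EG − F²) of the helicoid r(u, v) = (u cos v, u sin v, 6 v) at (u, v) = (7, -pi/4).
K = -36/7225

Coefficients of the first fundamental form: E = 1, F = 0, G = u^2 + 36.
Coefficients of the second fundamental form: L = 0, M = -6/sqrt(u^2 + 36), N = 0.
Assemble K = (LN − M²)/(EG − F²) = -36/(u^2 + 36)^2. At (u, v) = (7, -pi/4): K = -36/7225.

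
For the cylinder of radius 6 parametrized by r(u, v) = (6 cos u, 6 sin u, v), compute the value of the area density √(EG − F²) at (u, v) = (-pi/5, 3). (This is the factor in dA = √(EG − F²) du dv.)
√(EG − F²)|_{(-pi/5, 3)} = 6

E = 36, F = 0, G = 1, so EG − F² = 36. Taking the positive square root: √(EG − F²) = 6. At (u, v) = (-pi/5, 3): 6.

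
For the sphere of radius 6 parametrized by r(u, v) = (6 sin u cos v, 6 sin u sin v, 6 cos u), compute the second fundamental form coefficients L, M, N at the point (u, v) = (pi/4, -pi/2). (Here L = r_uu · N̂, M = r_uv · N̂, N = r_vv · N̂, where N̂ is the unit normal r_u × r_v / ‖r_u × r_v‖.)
L = -6;  M = 0;  N = -3

Compute the unit normal N̂(u, v) = (sin(u)^2*cos(v)/Abs(sin(u)), sin(u)^2*sin(v)/Abs(sin(u)), sin(2*u)/(2*Abs(sin(u)))), and the second partials r_uu, r_uv, r_vv. Take dot products:
  L(u, v) = r_uu · N̂ = -6*sin(u)/Abs(sin(u)),
  M(u, v) = r_uv · N̂ = 0,
  N(u, v) = r_vv · N̂ = -6*sin(u)^3/Abs(sin(u)).
Evaluating at (u, v) = (pi/4, -pi/2):
  L = -6, M = 0, N = -3.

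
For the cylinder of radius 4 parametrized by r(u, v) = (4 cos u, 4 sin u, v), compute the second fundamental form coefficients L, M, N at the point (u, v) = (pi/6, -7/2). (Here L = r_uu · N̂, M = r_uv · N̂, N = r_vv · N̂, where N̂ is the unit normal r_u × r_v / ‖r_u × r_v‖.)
L = -4;  M = 0;  N = 0

Compute the unit normal N̂(u, v) = (cos(u), sin(u), 0), and the second partials r_uu, r_uv, r_vv. Take dot products:
  L(u, v) = r_uu · N̂ = -4,
  M(u, v) = r_uv · N̂ = 0,
  N(u, v) = r_vv · N̂ = 0.
Evaluating at (u, v) = (pi/6, -7/2):
  L = -4, M = 0, N = 0.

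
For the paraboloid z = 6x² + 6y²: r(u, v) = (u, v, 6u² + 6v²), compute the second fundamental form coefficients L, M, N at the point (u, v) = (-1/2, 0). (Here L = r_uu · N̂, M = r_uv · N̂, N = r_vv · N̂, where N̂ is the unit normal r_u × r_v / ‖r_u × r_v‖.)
L = 12*sqrt(37)/37;  M = 0;  N = 12*sqrt(37)/37

Compute the unit normal N̂(u, v) = (-12*u/sqrt(144*u^2 + 144*v^2 + 1), -12*v/sqrt(144*u^2 + 144*v^2 + 1), 1/sqrt(144*u^2 + 144*v^2 + 1)), and the second partials r_uu, r_uv, r_vv. Take dot products:
  L(u, v) = r_uu · N̂ = 12/sqrt(144*u^2 + 144*v^2 + 1),
  M(u, v) = r_uv · N̂ = 0,
  N(u, v) = r_vv · N̂ = 12/sqrt(144*u^2 + 144*v^2 + 1).
Evaluating at (u, v) = (-1/2, 0):
  L = 12*sqrt(37)/37, M = 0, N = 12*sqrt(37)/37.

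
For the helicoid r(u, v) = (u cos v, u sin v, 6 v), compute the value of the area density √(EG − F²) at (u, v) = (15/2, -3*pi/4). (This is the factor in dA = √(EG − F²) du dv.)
√(EG − F²)|_{(15/2, -3*pi/4)} = 3*sqrt(41)/2

E = 1, F = 0, G = u^2 + 36, so EG − F² = u^2 + 36. Taking the positive square root: √(EG − F²) = sqrt(u^2 + 36). At (u, v) = (15/2, -3*pi/4): 3*sqrt(41)/2.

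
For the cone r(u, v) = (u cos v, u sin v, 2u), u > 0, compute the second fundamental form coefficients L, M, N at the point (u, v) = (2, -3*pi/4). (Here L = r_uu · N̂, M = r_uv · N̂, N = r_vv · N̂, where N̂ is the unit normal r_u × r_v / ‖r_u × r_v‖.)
L = 0;  M = 0;  N = 4*sqrt(5)/5

Compute the unit normal N̂(u, v) = (-2*sqrt(5)*u*cos(v)/(5*Abs(u)), -2*sqrt(5)*u*sin(v)/(5*Abs(u)), sqrt(5)*u/(5*Abs(u))), and the second partials r_uu, r_uv, r_vv. Take dot products:
  L(u, v) = r_uu · N̂ = 0,
  M(u, v) = r_uv · N̂ = 0,
  N(u, v) = r_vv · N̂ = 2*sqrt(5)*u^2/(5*Abs(u)).
Evaluating at (u, v) = (2, -3*pi/4):
  L = 0, M = 0, N = 4*sqrt(5)/5.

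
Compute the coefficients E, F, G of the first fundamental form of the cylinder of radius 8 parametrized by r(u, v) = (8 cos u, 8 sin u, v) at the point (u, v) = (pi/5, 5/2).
E = 64;  F = 0;  G = 1

Partials: r_u = (-8*sin(u), 8*cos(u), 0), r_v = (0, 0, 1). As functions of (u, v):
  E = r_u · r_u = 64,
  F = r_u · r_v = 0,
  G = r_v · r_v = 1.
Evaluating at (u, v) = (pi/5, 5/2): E = 64, F = 0, G = 1.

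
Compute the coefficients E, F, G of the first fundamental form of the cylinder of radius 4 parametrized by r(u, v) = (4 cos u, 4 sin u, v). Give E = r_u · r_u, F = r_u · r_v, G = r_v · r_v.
E = 16;  F = 0;  G = 1

Compute partials: r_u = (-4*sin(u), 4*cos(u), 0), r_v = (0, 0, 1). Then
  E = r_u · r_u = 16,
  F = r_u · r_v = 0,
  G = r_v · r_v = 1.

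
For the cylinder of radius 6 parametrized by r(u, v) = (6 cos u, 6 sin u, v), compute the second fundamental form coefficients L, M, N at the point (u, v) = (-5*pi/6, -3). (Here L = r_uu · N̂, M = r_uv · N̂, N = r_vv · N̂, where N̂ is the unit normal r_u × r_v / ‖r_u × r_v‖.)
L = -6;  M = 0;  N = 0

Compute the unit normal N̂(u, v) = (cos(u), sin(u), 0), and the second partials r_uu, r_uv, r_vv. Take dot products:
  L(u, v) = r_uu · N̂ = -6,
  M(u, v) = r_uv · N̂ = 0,
  N(u, v) = r_vv · N̂ = 0.
Evaluating at (u, v) = (-5*pi/6, -3):
  L = -6, M = 0, N = 0.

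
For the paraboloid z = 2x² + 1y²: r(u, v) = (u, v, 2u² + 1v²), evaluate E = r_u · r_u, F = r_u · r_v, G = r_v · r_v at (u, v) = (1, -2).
E = 17;  F = -16;  G = 17

Partials: r_u = (1, 0, 4*u), r_v = (0, 1, 2*v). As functions of (u, v):
  E = r_u · r_u = 16*u^2 + 1,
  F = r_u · r_v = 8*u*v,
  G = r_v · r_v = 4*v^2 + 1.
Evaluating at (u, v) = (1, -2): E = 17, F = -16, G = 17.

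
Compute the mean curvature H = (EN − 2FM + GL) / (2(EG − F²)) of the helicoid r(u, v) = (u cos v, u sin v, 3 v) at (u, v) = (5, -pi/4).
H = 0

With E = 1, F = 0, G = u^2 + 9, L = 0, M = -3/sqrt(u^2 + 9), N = 0, assemble
  H = (EN − 2FM + GL) / (2(EG − F²)) = 0.
At (u, v) = (5, -pi/4): H = 0.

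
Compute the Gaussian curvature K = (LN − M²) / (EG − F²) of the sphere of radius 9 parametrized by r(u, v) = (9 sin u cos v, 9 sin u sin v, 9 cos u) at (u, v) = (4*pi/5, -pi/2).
K = 1/81

Coefficients of the first fundamental form: E = 81, F = 0, G = 81*sin(u)^2.
Coefficients of the second fundamental form: L = -9*sin(u)/Abs(sin(u)), M = 0, N = -9*sin(u)^3/Abs(sin(u)).
Assemble K = (LN − M²)/(EG − F²) = 1/81. At (u, v) = (4*pi/5, -pi/2): K = 1/81.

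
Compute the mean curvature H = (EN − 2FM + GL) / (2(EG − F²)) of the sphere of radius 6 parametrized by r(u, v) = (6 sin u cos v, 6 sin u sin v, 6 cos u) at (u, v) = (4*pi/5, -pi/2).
H = -1/6

With E = 36, F = 0, G = 36*sin(u)^2, L = -6*sin(u)/Abs(sin(u)), M = 0, N = -6*sin(u)^3/Abs(sin(u)), assemble
  H = (EN − 2FM + GL) / (2(EG − F²)) = -sin(u)/(6*Abs(sin(u))).
At (u, v) = (4*pi/5, -pi/2): H = -1/6.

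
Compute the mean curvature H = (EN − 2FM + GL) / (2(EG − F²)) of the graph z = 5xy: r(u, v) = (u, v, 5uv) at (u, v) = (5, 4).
H = -625*sqrt(114)/87723

With E = 25*v^2 + 1, F = 25*u*v, G = 25*u^2 + 1, L = 0, M = 5/sqrt(25*u^2 + 25*v^2 + 1), N = 0, assemble
  H = (EN − 2FM + GL) / (2(EG − F²)) = -125*u*v/(25*u^2 + 25*v^2 + 1)^(3/2).
At (u, v) = (5, 4): H = -625*sqrt(114)/87723.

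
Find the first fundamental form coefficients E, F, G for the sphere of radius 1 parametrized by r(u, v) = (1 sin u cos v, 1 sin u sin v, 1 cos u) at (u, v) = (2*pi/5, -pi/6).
E = 1;  F = 0;  G = sqrt(5)/8 + 5/8

Partials: r_u = (cos(u)*cos(v), sin(v)*cos(u), -sin(u)), r_v = (-sin(u)*sin(v), sin(u)*cos(v), 0). As functions of (u, v):
  E = r_u · r_u = 1,
  F = r_u · r_v = 0,
  G = r_v · r_v = sin(u)^2.
Evaluating at (u, v) = (2*pi/5, -pi/6): E = 1, F = 0, G = sqrt(5)/8 + 5/8.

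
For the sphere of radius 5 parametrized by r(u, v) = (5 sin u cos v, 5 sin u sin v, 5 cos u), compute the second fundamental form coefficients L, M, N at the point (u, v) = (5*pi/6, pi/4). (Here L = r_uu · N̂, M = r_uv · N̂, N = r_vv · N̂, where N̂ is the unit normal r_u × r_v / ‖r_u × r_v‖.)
L = -5;  M = 0;  N = -5/4

Compute the unit normal N̂(u, v) = (sin(u)^2*cos(v)/Abs(sin(u)), sin(u)^2*sin(v)/Abs(sin(u)), sin(2*u)/(2*Abs(sin(u)))), and the second partials r_uu, r_uv, r_vv. Take dot products:
  L(u, v) = r_uu · N̂ = -5*sin(u)/Abs(sin(u)),
  M(u, v) = r_uv · N̂ = 0,
  N(u, v) = r_vv · N̂ = -5*sin(u)^3/Abs(sin(u)).
Evaluating at (u, v) = (5*pi/6, pi/4):
  L = -5, M = 0, N = -5/4.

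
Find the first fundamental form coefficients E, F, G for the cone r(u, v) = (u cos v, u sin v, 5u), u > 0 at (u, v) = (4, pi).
E = 26;  F = 0;  G = 16

Partials: r_u = (cos(v), sin(v), 5), r_v = (-u*sin(v), u*cos(v), 0). As functions of (u, v):
  E = r_u · r_u = 26,
  F = r_u · r_v = 0,
  G = r_v · r_v = u^2.
Evaluating at (u, v) = (4, pi): E = 26, F = 0, G = 16.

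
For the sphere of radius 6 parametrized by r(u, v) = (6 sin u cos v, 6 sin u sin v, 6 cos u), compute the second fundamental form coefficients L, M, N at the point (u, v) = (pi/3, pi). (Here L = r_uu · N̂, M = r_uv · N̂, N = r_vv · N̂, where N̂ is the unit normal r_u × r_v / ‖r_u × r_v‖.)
L = -6;  M = 0;  N = -9/2

Compute the unit normal N̂(u, v) = (sin(u)^2*cos(v)/Abs(sin(u)), sin(u)^2*sin(v)/Abs(sin(u)), sin(2*u)/(2*Abs(sin(u)))), and the second partials r_uu, r_uv, r_vv. Take dot products:
  L(u, v) = r_uu · N̂ = -6*sin(u)/Abs(sin(u)),
  M(u, v) = r_uv · N̂ = 0,
  N(u, v) = r_vv · N̂ = -6*sin(u)^3/Abs(sin(u)).
Evaluating at (u, v) = (pi/3, pi):
  L = -6, M = 0, N = -9/2.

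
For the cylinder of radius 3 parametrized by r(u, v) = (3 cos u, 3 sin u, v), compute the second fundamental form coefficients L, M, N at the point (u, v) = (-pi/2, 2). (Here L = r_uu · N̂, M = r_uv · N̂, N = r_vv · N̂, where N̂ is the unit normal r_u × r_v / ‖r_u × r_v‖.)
L = -3;  M = 0;  N = 0

Compute the unit normal N̂(u, v) = (cos(u), sin(u), 0), and the second partials r_uu, r_uv, r_vv. Take dot products:
  L(u, v) = r_uu · N̂ = -3,
  M(u, v) = r_uv · N̂ = 0,
  N(u, v) = r_vv · N̂ = 0.
Evaluating at (u, v) = (-pi/2, 2):
  L = -3, M = 0, N = 0.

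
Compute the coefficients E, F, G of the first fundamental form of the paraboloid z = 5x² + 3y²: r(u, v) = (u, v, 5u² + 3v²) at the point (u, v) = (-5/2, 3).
E = 626;  F = -450;  G = 325

Partials: r_u = (1, 0, 10*u), r_v = (0, 1, 6*v). As functions of (u, v):
  E = r_u · r_u = 100*u^2 + 1,
  F = r_u · r_v = 60*u*v,
  G = r_v · r_v = 36*v^2 + 1.
Evaluating at (u, v) = (-5/2, 3): E = 626, F = -450, G = 325.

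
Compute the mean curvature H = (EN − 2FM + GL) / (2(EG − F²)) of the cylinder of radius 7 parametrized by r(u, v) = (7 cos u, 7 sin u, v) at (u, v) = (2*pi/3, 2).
H = -1/14

With E = 49, F = 0, G = 1, L = -7, M = 0, N = 0, assemble
  H = (EN − 2FM + GL) / (2(EG − F²)) = -1/14.
At (u, v) = (2*pi/3, 2): H = -1/14.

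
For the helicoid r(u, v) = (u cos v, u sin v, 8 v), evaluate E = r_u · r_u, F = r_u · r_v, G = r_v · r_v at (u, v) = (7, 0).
E = 1;  F = 0;  G = 113

Partials: r_u = (cos(v), sin(v), 0), r_v = (-u*sin(v), u*cos(v), 8). As functions of (u, v):
  E = r_u · r_u = 1,
  F = r_u · r_v = 0,
  G = r_v · r_v = u^2 + 64.
Evaluating at (u, v) = (7, 0): E = 1, F = 0, G = 113.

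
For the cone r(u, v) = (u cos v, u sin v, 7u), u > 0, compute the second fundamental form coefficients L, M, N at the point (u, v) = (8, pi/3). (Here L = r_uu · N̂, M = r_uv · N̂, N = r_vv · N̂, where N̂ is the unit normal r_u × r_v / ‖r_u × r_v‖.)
L = 0;  M = 0;  N = 28*sqrt(2)/5

Compute the unit normal N̂(u, v) = (-7*sqrt(2)*u*cos(v)/(10*Abs(u)), -7*sqrt(2)*u*sin(v)/(10*Abs(u)), sqrt(2)*u/(10*Abs(u))), and the second partials r_uu, r_uv, r_vv. Take dot products:
  L(u, v) = r_uu · N̂ = 0,
  M(u, v) = r_uv · N̂ = 0,
  N(u, v) = r_vv · N̂ = 7*sqrt(2)*u^2/(10*Abs(u)).
Evaluating at (u, v) = (8, pi/3):
  L = 0, M = 0, N = 28*sqrt(2)/5.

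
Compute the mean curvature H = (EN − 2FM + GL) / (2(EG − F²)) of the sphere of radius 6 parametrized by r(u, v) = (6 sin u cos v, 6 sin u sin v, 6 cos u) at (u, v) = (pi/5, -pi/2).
H = -1/6

With E = 36, F = 0, G = 36*sin(u)^2, L = -6*sin(u)/Abs(sin(u)), M = 0, N = -6*sin(u)^3/Abs(sin(u)), assemble
  H = (EN − 2FM + GL) / (2(EG − F²)) = -sin(u)/(6*Abs(sin(u))).
At (u, v) = (pi/5, -pi/2): H = -1/6.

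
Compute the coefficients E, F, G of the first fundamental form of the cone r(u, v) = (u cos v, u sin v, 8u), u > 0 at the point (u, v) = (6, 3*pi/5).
E = 65;  F = 0;  G = 36

Partials: r_u = (cos(v), sin(v), 8), r_v = (-u*sin(v), u*cos(v), 0). As functions of (u, v):
  E = r_u · r_u = 65,
  F = r_u · r_v = 0,
  G = r_v · r_v = u^2.
Evaluating at (u, v) = (6, 3*pi/5): E = 65, F = 0, G = 36.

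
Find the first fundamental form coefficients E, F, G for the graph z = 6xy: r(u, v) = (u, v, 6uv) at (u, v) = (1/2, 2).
E = 145;  F = 36;  G = 10

Partials: r_u = (1, 0, 6*v), r_v = (0, 1, 6*u). As functions of (u, v):
  E = r_u · r_u = 36*v^2 + 1,
  F = r_u · r_v = 36*u*v,
  G = r_v · r_v = 36*u^2 + 1.
Evaluating at (u, v) = (1/2, 2): E = 145, F = 36, G = 10.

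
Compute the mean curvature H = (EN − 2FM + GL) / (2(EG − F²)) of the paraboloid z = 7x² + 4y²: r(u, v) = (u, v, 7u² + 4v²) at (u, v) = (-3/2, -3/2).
H = 2783*sqrt(586)/343396

With E = 196*u^2 + 1, F = 112*u*v, G = 64*v^2 + 1, L = 14/sqrt(196*u^2 + 64*v^2 + 1), M = 0, N = 8/sqrt(196*u^2 + 64*v^2 + 1), assemble
  H = (EN − 2FM + GL) / (2(EG − F²)) = (784*u^2 + 448*v^2 + 11)/(196*u^2 + 64*v^2 + 1)^(3/2).
At (u, v) = (-3/2, -3/2): H = 2783*sqrt(586)/343396.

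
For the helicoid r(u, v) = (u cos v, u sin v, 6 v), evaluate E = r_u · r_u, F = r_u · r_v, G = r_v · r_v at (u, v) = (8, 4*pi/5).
E = 1;  F = 0;  G = 100

Partials: r_u = (cos(v), sin(v), 0), r_v = (-u*sin(v), u*cos(v), 6). As functions of (u, v):
  E = r_u · r_u = 1,
  F = r_u · r_v = 0,
  G = r_v · r_v = u^2 + 36.
Evaluating at (u, v) = (8, 4*pi/5): E = 1, F = 0, G = 100.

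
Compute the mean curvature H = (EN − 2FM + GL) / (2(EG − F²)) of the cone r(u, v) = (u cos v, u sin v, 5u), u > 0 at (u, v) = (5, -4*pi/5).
H = sqrt(26)/52

With E = 26, F = 0, G = u^2, L = 0, M = 0, N = 5*sqrt(26)*u^2/(26*Abs(u)), assemble
  H = (EN − 2FM + GL) / (2(EG − F²)) = 5*sqrt(26)/(52*Abs(u)).
At (u, v) = (5, -4*pi/5): H = sqrt(26)/52.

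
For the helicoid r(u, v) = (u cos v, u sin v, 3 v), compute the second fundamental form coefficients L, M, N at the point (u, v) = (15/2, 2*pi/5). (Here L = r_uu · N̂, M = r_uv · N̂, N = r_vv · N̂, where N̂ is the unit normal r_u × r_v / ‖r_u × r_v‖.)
L = 0;  M = -2*sqrt(29)/29;  N = 0

Compute the unit normal N̂(u, v) = (3*sin(v)/sqrt(u^2 + 9), -3*cos(v)/sqrt(u^2 + 9), u/sqrt(u^2 + 9)), and the second partials r_uu, r_uv, r_vv. Take dot products:
  L(u, v) = r_uu · N̂ = 0,
  M(u, v) = r_uv · N̂ = -3/sqrt(u^2 + 9),
  N(u, v) = r_vv · N̂ = 0.
Evaluating at (u, v) = (15/2, 2*pi/5):
  L = 0, M = -2*sqrt(29)/29, N = 0.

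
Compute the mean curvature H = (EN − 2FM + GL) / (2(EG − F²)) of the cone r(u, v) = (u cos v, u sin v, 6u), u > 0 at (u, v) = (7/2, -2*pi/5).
H = 6*sqrt(37)/259

With E = 37, F = 0, G = u^2, L = 0, M = 0, N = 6*sqrt(37)*u^2/(37*Abs(u)), assemble
  H = (EN − 2FM + GL) / (2(EG − F²)) = 3*sqrt(37)/(37*Abs(u)).
At (u, v) = (7/2, -2*pi/5): H = 6*sqrt(37)/259.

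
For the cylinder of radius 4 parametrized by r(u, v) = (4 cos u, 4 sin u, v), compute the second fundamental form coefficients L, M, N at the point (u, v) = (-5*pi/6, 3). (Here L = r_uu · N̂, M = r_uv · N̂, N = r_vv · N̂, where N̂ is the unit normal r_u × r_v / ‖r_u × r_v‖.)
L = -4;  M = 0;  N = 0

Compute the unit normal N̂(u, v) = (cos(u), sin(u), 0), and the second partials r_uu, r_uv, r_vv. Take dot products:
  L(u, v) = r_uu · N̂ = -4,
  M(u, v) = r_uv · N̂ = 0,
  N(u, v) = r_vv · N̂ = 0.
Evaluating at (u, v) = (-5*pi/6, 3):
  L = -4, M = 0, N = 0.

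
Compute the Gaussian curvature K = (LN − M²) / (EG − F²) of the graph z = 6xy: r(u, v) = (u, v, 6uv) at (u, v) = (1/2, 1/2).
K = -36/361

Coefficients of the first fundamental form: E = 36*v^2 + 1, F = 36*u*v, G = 36*u^2 + 1.
Coefficients of the second fundamental form: L = 0, M = 6/sqrt(36*u^2 + 36*v^2 + 1), N = 0.
Assemble K = (LN − M²)/(EG − F²) = -36/(1296*u^4 + 2592*u^2*v^2 + 72*u^2 + 1296*v^4 + 72*v^2 + 1). At (u, v) = (1/2, 1/2): K = -36/361.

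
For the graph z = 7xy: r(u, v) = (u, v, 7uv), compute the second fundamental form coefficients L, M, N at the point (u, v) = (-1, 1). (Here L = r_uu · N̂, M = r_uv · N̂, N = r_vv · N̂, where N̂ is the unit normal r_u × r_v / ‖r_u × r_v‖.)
L = 0;  M = 7*sqrt(11)/33;  N = 0

Compute the unit normal N̂(u, v) = (-7*v/sqrt(49*u^2 + 49*v^2 + 1), -7*u/sqrt(49*u^2 + 49*v^2 + 1), 1/sqrt(49*u^2 + 49*v^2 + 1)), and the second partials r_uu, r_uv, r_vv. Take dot products:
  L(u, v) = r_uu · N̂ = 0,
  M(u, v) = r_uv · N̂ = 7/sqrt(49*u^2 + 49*v^2 + 1),
  N(u, v) = r_vv · N̂ = 0.
Evaluating at (u, v) = (-1, 1):
  L = 0, M = 7*sqrt(11)/33, N = 0.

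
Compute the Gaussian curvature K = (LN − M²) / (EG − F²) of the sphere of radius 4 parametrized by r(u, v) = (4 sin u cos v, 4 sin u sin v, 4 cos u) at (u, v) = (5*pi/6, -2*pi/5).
K = 1/16

Coefficients of the first fundamental form: E = 16, F = 0, G = 16*sin(u)^2.
Coefficients of the second fundamental form: L = -4*sin(u)/Abs(sin(u)), M = 0, N = -4*sin(u)^3/Abs(sin(u)).
Assemble K = (LN − M²)/(EG − F²) = 1/16. At (u, v) = (5*pi/6, -2*pi/5): K = 1/16.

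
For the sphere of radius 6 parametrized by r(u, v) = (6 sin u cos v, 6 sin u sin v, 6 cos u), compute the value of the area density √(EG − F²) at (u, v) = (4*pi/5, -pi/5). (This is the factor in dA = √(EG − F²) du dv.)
√(EG − F²)|_{(4*pi/5, -pi/5)} = 9*sqrt(10 - 2*sqrt(5))

E = 36, F = 0, G = 36*sin(u)^2, so EG − F² = 1296*sin(u)^2. Taking the positive square root: √(EG − F²) = 36*Abs(sin(u)). At (u, v) = (4*pi/5, -pi/5): 9*sqrt(10 - 2*sqrt(5)).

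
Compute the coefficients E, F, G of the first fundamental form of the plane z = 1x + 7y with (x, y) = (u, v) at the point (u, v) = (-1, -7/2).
E = 2;  F = 7;  G = 50

Partials: r_u = (1, 0, 1), r_v = (0, 1, 7). As functions of (u, v):
  E = r_u · r_u = 2,
  F = r_u · r_v = 7,
  G = r_v · r_v = 50.
Evaluating at (u, v) = (-1, -7/2): E = 2, F = 7, G = 50.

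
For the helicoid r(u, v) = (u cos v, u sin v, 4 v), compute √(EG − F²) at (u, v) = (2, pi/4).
√(EG − F²)|_{(2, pi/4)} = 2*sqrt(5)

E = 1, F = 0, G = u^2 + 16; EG − F² = u^2 + 16; √(EG − F²) = sqrt(u^2 + 16). At the given point: 2*sqrt(5).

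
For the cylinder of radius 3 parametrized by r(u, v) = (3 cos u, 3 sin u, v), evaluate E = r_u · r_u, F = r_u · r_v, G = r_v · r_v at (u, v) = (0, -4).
E = 9;  F = 0;  G = 1

Partials: r_u = (-3*sin(u), 3*cos(u), 0), r_v = (0, 0, 1). As functions of (u, v):
  E = r_u · r_u = 9,
  F = r_u · r_v = 0,
  G = r_v · r_v = 1.
Evaluating at (u, v) = (0, -4): E = 9, F = 0, G = 1.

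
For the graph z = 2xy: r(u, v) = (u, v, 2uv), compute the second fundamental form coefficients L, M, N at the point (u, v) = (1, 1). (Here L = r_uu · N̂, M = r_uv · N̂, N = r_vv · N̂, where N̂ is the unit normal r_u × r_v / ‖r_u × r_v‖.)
L = 0;  M = 2/3;  N = 0

Compute the unit normal N̂(u, v) = (-2*v/sqrt(4*u^2 + 4*v^2 + 1), -2*u/sqrt(4*u^2 + 4*v^2 + 1), 1/sqrt(4*u^2 + 4*v^2 + 1)), and the second partials r_uu, r_uv, r_vv. Take dot products:
  L(u, v) = r_uu · N̂ = 0,
  M(u, v) = r_uv · N̂ = 2/sqrt(4*u^2 + 4*v^2 + 1),
  N(u, v) = r_vv · N̂ = 0.
Evaluating at (u, v) = (1, 1):
  L = 0, M = 2/3, N = 0.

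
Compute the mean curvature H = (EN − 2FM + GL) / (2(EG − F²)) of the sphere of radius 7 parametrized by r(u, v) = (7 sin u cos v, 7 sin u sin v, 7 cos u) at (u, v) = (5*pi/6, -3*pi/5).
H = -1/7

With E = 49, F = 0, G = 49*sin(u)^2, L = -7*sin(u)/Abs(sin(u)), M = 0, N = -7*sin(u)^3/Abs(sin(u)), assemble
  H = (EN − 2FM + GL) / (2(EG − F²)) = -sin(u)/(7*Abs(sin(u))).
At (u, v) = (5*pi/6, -3*pi/5): H = -1/7.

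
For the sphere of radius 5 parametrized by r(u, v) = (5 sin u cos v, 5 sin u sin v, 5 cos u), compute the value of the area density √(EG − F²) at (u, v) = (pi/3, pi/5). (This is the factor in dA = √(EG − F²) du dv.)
√(EG − F²)|_{(pi/3, pi/5)} = 25*sqrt(3)/2

E = 25, F = 0, G = 25*sin(u)^2, so EG − F² = 625*sin(u)^2. Taking the positive square root: √(EG − F²) = 25*Abs(sin(u)). At (u, v) = (pi/3, pi/5): 25*sqrt(3)/2.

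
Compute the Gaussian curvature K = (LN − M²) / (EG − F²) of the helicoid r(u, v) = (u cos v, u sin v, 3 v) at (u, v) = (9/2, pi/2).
K = -16/1521

Coefficients of the first fundamental form: E = 1, F = 0, G = u^2 + 9.
Coefficients of the second fundamental form: L = 0, M = -3/sqrt(u^2 + 9), N = 0.
Assemble K = (LN − M²)/(EG − F²) = -9/(u^2 + 9)^2. At (u, v) = (9/2, pi/2): K = -16/1521.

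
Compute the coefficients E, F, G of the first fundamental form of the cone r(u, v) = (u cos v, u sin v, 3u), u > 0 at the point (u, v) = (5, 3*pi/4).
E = 10;  F = 0;  G = 25

Partials: r_u = (cos(v), sin(v), 3), r_v = (-u*sin(v), u*cos(v), 0). As functions of (u, v):
  E = r_u · r_u = 10,
  F = r_u · r_v = 0,
  G = r_v · r_v = u^2.
Evaluating at (u, v) = (5, 3*pi/4): E = 10, F = 0, G = 25.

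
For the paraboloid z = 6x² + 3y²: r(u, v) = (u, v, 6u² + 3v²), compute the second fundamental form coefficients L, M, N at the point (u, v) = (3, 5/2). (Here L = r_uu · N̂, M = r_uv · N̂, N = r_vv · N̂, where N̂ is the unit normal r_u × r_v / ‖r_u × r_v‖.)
L = 6*sqrt(1522)/761;  M = 0;  N = 3*sqrt(1522)/761

Compute the unit normal N̂(u, v) = (-12*u/sqrt(144*u^2 + 36*v^2 + 1), -6*v/sqrt(144*u^2 + 36*v^2 + 1), 1/sqrt(144*u^2 + 36*v^2 + 1)), and the second partials r_uu, r_uv, r_vv. Take dot products:
  L(u, v) = r_uu · N̂ = 12/sqrt(144*u^2 + 36*v^2 + 1),
  M(u, v) = r_uv · N̂ = 0,
  N(u, v) = r_vv · N̂ = 6/sqrt(144*u^2 + 36*v^2 + 1).
Evaluating at (u, v) = (3, 5/2):
  L = 6*sqrt(1522)/761, M = 0, N = 3*sqrt(1522)/761.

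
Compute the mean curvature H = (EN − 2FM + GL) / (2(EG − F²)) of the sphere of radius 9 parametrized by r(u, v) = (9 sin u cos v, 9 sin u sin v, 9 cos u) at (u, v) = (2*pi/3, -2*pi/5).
H = -1/9

With E = 81, F = 0, G = 81*sin(u)^2, L = -9*sin(u)/Abs(sin(u)), M = 0, N = -9*sin(u)^3/Abs(sin(u)), assemble
  H = (EN − 2FM + GL) / (2(EG − F²)) = -sin(u)/(9*Abs(sin(u))).
At (u, v) = (2*pi/3, -2*pi/5): H = -1/9.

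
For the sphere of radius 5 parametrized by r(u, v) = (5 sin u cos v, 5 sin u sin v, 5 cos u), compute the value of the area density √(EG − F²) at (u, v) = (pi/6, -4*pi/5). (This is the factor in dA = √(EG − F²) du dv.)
√(EG − F²)|_{(pi/6, -4*pi/5)} = 25/2

E = 25, F = 0, G = 25*sin(u)^2, so EG − F² = 625*sin(u)^2. Taking the positive square root: √(EG − F²) = 25*Abs(sin(u)). At (u, v) = (pi/6, -4*pi/5): 25/2.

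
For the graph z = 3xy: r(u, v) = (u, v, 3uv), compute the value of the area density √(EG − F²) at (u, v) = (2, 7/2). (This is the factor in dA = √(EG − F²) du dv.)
√(EG − F²)|_{(2, 7/2)} = sqrt(589)/2

E = 9*v^2 + 1, F = 9*u*v, G = 9*u^2 + 1, so EG − F² = 9*u^2 + 9*v^2 + 1. Taking the positive square root: √(EG − F²) = sqrt(9*u^2 + 9*v^2 + 1). At (u, v) = (2, 7/2): sqrt(589)/2.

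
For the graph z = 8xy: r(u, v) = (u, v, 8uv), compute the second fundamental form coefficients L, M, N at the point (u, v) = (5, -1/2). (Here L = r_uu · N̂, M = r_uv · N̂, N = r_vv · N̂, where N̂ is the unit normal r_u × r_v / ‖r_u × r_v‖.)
L = 0;  M = 8*sqrt(33)/231;  N = 0

Compute the unit normal N̂(u, v) = (-8*v/sqrt(64*u^2 + 64*v^2 + 1), -8*u/sqrt(64*u^2 + 64*v^2 + 1), 1/sqrt(64*u^2 + 64*v^2 + 1)), and the second partials r_uu, r_uv, r_vv. Take dot products:
  L(u, v) = r_uu · N̂ = 0,
  M(u, v) = r_uv · N̂ = 8/sqrt(64*u^2 + 64*v^2 + 1),
  N(u, v) = r_vv · N̂ = 0.
Evaluating at (u, v) = (5, -1/2):
  L = 0, M = 8*sqrt(33)/231, N = 0.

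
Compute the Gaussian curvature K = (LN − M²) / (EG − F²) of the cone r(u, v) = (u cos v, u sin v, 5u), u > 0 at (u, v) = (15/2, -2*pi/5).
K = 0

Coefficients of the first fundamental form: E = 26, F = 0, G = u^2.
Coefficients of the second fundamental form: L = 0, M = 0, N = 5*sqrt(26)*u^2/(26*Abs(u)).
Assemble K = (LN − M²)/(EG − F²) = 0. At (u, v) = (15/2, -2*pi/5): K = 0.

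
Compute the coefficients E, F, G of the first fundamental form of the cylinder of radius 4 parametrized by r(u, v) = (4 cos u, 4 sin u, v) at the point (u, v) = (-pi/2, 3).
E = 16;  F = 0;  G = 1

Partials: r_u = (-4*sin(u), 4*cos(u), 0), r_v = (0, 0, 1). As functions of (u, v):
  E = r_u · r_u = 16,
  F = r_u · r_v = 0,
  G = r_v · r_v = 1.
Evaluating at (u, v) = (-pi/2, 3): E = 16, F = 0, G = 1.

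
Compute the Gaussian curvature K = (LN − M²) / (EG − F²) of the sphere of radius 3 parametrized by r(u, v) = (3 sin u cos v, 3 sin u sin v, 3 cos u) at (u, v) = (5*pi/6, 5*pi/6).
K = 1/9

Coefficients of the first fundamental form: E = 9, F = 0, G = 9*sin(u)^2.
Coefficients of the second fundamental form: L = -3*sin(u)/Abs(sin(u)), M = 0, N = -3*sin(u)^3/Abs(sin(u)).
Assemble K = (LN − M²)/(EG − F²) = 1/9. At (u, v) = (5*pi/6, 5*pi/6): K = 1/9.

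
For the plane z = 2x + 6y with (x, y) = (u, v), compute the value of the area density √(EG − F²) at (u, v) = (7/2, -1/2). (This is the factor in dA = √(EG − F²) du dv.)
√(EG − F²)|_{(7/2, -1/2)} = sqrt(41)

E = 5, F = 12, G = 37, so EG − F² = 41. Taking the positive square root: √(EG − F²) = sqrt(41). At (u, v) = (7/2, -1/2): sqrt(41).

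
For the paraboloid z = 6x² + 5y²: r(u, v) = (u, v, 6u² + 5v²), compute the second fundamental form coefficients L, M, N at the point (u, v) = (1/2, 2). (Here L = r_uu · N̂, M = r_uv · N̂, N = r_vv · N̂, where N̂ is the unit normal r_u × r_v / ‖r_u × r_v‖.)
L = 12*sqrt(437)/437;  M = 0;  N = 10*sqrt(437)/437

Compute the unit normal N̂(u, v) = (-12*u/sqrt(144*u^2 + 100*v^2 + 1), -10*v/sqrt(144*u^2 + 100*v^2 + 1), 1/sqrt(144*u^2 + 100*v^2 + 1)), and the second partials r_uu, r_uv, r_vv. Take dot products:
  L(u, v) = r_uu · N̂ = 12/sqrt(144*u^2 + 100*v^2 + 1),
  M(u, v) = r_uv · N̂ = 0,
  N(u, v) = r_vv · N̂ = 10/sqrt(144*u^2 + 100*v^2 + 1).
Evaluating at (u, v) = (1/2, 2):
  L = 12*sqrt(437)/437, M = 0, N = 10*sqrt(437)/437.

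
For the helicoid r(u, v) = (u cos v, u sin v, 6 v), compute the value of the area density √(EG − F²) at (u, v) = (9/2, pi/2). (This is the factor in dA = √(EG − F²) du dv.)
√(EG − F²)|_{(9/2, pi/2)} = 15/2

E = 1, F = 0, G = u^2 + 36, so EG − F² = u^2 + 36. Taking the positive square root: √(EG − F²) = sqrt(u^2 + 36). At (u, v) = (9/2, pi/2): 15/2.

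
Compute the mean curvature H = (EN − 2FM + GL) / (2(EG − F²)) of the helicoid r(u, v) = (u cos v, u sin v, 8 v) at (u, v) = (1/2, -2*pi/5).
H = 0

With E = 1, F = 0, G = u^2 + 64, L = 0, M = -8/sqrt(u^2 + 64), N = 0, assemble
  H = (EN − 2FM + GL) / (2(EG − F²)) = 0.
At (u, v) = (1/2, -2*pi/5): H = 0.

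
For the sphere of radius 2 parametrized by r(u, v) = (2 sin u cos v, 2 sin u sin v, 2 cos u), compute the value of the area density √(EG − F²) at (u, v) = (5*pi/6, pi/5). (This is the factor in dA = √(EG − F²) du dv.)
√(EG − F²)|_{(5*pi/6, pi/5)} = 2

E = 4, F = 0, G = 4*sin(u)^2, so EG − F² = 16*sin(u)^2. Taking the positive square root: √(EG − F²) = 4*Abs(sin(u)). At (u, v) = (5*pi/6, pi/5): 2.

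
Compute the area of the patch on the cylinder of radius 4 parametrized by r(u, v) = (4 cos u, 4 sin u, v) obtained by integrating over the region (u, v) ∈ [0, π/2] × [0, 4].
Area = 8*pi

Area = ∫∫ √(EG − F²) du dv with √(EG − F²) = 4. Integrating over [0, π/2] × [0, 4] gives 8*pi.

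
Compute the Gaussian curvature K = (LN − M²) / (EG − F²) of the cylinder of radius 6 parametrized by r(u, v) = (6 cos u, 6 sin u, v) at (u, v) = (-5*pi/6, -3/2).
K = 0

Coefficients of the first fundamental form: E = 36, F = 0, G = 1.
Coefficients of the second fundamental form: L = -6, M = 0, N = 0.
Assemble K = (LN − M²)/(EG − F²) = 0. At (u, v) = (-5*pi/6, -3/2): K = 0.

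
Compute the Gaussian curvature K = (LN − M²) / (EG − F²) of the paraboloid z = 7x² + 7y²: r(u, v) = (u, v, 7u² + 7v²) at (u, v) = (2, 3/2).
K = 49/375769

Coefficients of the first fundamental form: E = 196*u^2 + 1, F = 196*u*v, G = 196*v^2 + 1.
Coefficients of the second fundamental form: L = 14/sqrt(196*u^2 + 196*v^2 + 1), M = 0, N = 14/sqrt(196*u^2 + 196*v^2 + 1).
Assemble K = (LN − M²)/(EG − F²) = 196/(38416*u^4 + 76832*u^2*v^2 + 392*u^2 + 38416*v^4 + 392*v^2 + 1). At (u, v) = (2, 3/2): K = 49/375769.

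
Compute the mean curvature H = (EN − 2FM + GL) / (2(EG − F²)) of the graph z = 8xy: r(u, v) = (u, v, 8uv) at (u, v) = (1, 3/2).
H = -768*sqrt(209)/43681

With E = 64*v^2 + 1, F = 64*u*v, G = 64*u^2 + 1, L = 0, M = 8/sqrt(64*u^2 + 64*v^2 + 1), N = 0, assemble
  H = (EN − 2FM + GL) / (2(EG − F²)) = -512*u*v/(64*u^2 + 64*v^2 + 1)^(3/2).
At (u, v) = (1, 3/2): H = -768*sqrt(209)/43681.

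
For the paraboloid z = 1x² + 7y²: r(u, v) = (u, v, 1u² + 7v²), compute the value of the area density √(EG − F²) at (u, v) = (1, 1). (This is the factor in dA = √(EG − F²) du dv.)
√(EG − F²)|_{(1, 1)} = sqrt(201)

E = 4*u^2 + 1, F = 28*u*v, G = 196*v^2 + 1, so EG − F² = 4*u^2 + 196*v^2 + 1. Taking the positive square root: √(EG − F²) = sqrt(4*u^2 + 196*v^2 + 1). At (u, v) = (1, 1): sqrt(201).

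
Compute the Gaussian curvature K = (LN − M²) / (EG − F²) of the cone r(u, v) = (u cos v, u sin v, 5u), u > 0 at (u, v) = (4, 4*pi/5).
K = 0

Coefficients of the first fundamental form: E = 26, F = 0, G = u^2.
Coefficients of the second fundamental form: L = 0, M = 0, N = 5*sqrt(26)*u^2/(26*Abs(u)).
Assemble K = (LN − M²)/(EG − F²) = 0. At (u, v) = (4, 4*pi/5): K = 0.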